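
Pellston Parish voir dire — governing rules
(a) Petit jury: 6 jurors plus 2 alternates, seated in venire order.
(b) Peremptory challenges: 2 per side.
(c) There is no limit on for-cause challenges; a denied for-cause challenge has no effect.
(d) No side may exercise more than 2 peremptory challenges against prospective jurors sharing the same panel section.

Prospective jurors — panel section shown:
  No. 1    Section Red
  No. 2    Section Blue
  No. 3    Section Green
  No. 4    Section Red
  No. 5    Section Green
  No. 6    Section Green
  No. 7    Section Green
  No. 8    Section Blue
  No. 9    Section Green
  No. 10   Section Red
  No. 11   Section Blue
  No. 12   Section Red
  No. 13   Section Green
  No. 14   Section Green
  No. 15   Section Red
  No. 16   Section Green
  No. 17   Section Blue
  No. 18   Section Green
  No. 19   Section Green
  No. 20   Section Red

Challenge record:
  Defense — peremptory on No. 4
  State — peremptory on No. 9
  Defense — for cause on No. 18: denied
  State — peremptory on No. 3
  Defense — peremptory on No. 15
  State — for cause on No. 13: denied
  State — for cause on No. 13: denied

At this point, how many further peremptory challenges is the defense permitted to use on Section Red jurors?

Defense peremptories so far: #4, #15 — 2 of 2 used, 0 left overall.
Against Section Red: #4, #15 — 2 used; per-section cap 2 leaves 0.
Binding limit: min(0, 0) = 0.

0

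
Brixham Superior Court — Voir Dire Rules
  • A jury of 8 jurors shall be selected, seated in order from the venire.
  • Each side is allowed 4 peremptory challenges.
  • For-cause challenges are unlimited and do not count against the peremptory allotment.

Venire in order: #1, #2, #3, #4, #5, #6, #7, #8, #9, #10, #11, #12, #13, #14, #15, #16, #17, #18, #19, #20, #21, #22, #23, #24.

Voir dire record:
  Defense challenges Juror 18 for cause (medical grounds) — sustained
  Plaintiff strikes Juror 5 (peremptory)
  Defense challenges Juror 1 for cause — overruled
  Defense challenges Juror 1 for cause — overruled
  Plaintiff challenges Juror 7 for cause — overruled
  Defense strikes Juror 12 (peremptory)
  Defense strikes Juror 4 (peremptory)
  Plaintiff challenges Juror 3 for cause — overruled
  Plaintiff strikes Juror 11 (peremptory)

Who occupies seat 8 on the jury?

10

Removed: #4, #5, #11, #12, #18. (#1, #3, #7 stay — for-cause denied.)
Seating in order: seats 1–8 → #1, #2, #3, #6, #7, #8, #9, #10.
So seat 8 is #10.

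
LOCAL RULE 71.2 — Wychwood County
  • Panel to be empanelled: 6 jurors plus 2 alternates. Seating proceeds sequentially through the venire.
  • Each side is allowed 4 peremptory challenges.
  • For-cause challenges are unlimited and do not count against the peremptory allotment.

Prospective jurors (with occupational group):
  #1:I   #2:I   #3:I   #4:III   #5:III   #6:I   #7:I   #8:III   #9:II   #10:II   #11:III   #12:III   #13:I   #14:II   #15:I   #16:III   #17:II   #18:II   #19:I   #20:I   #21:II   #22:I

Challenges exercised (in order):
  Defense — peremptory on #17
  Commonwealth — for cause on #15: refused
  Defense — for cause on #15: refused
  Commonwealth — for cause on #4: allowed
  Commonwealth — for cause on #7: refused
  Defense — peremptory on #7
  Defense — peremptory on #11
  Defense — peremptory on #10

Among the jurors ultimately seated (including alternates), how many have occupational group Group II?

1

Removed: #4, #7, #10, #11, #17.
Seated (8 incl. alternates): #1, #2, #3, #5, #6, #8, #9, #12.
Of those, in Group II: #9 → 1.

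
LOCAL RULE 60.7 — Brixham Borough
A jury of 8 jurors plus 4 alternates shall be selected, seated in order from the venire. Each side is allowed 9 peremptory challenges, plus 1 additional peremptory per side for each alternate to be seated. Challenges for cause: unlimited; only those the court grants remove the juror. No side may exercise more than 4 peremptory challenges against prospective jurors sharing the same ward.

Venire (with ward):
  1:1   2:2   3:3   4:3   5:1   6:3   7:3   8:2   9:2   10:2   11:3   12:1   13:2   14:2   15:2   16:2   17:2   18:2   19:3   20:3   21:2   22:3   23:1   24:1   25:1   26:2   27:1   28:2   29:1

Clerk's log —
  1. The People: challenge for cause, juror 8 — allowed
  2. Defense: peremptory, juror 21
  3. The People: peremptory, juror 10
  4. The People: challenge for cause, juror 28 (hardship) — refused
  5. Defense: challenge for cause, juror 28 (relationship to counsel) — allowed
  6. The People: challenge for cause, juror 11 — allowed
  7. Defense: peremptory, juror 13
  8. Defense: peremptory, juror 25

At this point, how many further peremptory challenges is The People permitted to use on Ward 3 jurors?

The People peremptories so far: #10 — 1 of 13 used, 12 left overall.
Against Ward 3: none yet — per-ward cap 4 leaves 4.
Binding limit: min(12, 4) = 4.

4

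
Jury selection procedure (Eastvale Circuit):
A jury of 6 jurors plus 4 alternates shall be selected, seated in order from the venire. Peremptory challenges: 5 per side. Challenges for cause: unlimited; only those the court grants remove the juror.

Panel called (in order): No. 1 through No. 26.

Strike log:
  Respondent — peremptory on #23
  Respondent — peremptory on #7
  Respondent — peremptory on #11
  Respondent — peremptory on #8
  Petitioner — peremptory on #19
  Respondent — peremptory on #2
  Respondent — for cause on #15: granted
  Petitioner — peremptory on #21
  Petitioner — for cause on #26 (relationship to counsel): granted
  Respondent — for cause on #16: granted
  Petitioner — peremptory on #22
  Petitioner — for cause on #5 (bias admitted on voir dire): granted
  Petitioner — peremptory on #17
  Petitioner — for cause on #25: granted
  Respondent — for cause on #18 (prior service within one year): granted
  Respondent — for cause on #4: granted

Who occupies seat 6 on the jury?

Removed: #2, #4, #5, #7, #8, #11, #15, #16, #17, #18, #19, #21, #22, #23, #25, #26.
Seating in order: seats 1–6 → #1, #3, #6, #9, #10, #12; alternates → #13, #14, #20, #24.
So seat 6 is #12.

12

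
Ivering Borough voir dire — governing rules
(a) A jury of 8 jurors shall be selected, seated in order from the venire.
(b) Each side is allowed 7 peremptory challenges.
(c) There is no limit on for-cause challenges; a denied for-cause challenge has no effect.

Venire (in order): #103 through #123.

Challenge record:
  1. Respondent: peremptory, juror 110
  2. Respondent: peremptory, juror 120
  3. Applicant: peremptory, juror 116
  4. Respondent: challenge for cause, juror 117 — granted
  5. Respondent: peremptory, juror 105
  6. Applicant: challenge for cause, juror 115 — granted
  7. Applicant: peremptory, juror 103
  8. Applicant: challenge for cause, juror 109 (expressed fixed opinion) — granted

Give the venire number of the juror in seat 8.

Removed: #103, #105, #109, #110, #115, #116, #117, #120.
Seating in order: seats 1–8 → #104, #106, #107, #108, #111, #112, #113, #114.
So seat 8 is #114.

114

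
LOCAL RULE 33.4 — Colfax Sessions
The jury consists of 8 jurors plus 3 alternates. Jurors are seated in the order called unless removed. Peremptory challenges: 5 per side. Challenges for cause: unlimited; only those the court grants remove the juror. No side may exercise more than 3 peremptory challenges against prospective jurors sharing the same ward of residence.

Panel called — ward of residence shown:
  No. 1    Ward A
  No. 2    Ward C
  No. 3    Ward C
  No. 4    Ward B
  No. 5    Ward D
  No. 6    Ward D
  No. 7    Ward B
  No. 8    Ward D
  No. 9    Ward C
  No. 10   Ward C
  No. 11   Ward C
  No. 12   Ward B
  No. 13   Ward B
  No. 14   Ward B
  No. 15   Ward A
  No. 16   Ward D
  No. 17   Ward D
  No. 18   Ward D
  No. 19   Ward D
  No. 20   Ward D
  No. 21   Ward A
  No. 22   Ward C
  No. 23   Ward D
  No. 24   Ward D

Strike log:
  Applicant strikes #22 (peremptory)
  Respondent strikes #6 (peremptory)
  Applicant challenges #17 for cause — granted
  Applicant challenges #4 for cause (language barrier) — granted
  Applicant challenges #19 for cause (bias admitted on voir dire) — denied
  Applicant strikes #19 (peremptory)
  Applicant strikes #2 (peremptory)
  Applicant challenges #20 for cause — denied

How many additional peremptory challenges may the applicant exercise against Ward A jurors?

2

Applicant peremptories so far: #22, #19, #2 — 3 of 5 used, 2 left overall.
Against Ward A: none yet — per-ward cap 3 leaves 3.
Binding limit: min(2, 3) = 2.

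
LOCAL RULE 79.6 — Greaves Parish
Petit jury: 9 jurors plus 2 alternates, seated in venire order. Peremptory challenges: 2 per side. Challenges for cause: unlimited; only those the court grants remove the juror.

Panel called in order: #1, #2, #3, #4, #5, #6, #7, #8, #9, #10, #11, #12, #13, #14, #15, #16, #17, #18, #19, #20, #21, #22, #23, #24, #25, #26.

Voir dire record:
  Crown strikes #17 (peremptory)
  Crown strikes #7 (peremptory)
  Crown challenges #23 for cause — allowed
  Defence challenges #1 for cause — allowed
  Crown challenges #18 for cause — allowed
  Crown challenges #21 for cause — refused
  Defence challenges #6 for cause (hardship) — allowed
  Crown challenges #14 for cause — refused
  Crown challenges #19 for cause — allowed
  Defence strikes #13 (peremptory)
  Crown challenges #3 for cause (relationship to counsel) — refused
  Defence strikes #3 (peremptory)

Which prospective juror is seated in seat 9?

14

Removed: #1, #3, #6, #7, #13, #17, #18, #19, #23. (#14, #21 stay — for-cause denied.)
Seating in order: seats 1–9 → #2, #4, #5, #8, #9, #10, #11, #12, #14; alternates → #15, #16.
So seat 9 is #14.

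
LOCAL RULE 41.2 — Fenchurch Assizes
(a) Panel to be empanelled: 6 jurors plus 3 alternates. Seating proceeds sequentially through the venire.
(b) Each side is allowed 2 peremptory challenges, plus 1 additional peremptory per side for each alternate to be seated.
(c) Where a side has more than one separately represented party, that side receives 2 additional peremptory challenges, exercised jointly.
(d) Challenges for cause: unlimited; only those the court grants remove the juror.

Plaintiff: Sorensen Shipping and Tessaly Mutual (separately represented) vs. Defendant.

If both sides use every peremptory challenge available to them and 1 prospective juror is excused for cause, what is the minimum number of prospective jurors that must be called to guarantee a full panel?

22

Seats to fill: 6 + 3 alternates = 9.
Peremptories — Plaintiff: 2 + 1×3 + 2 = 7; Defendant: 2 + 1×3 = 5; total 12.
For-cause removals: 1.
Minimum venire: 9 + 12 + 1 = 22.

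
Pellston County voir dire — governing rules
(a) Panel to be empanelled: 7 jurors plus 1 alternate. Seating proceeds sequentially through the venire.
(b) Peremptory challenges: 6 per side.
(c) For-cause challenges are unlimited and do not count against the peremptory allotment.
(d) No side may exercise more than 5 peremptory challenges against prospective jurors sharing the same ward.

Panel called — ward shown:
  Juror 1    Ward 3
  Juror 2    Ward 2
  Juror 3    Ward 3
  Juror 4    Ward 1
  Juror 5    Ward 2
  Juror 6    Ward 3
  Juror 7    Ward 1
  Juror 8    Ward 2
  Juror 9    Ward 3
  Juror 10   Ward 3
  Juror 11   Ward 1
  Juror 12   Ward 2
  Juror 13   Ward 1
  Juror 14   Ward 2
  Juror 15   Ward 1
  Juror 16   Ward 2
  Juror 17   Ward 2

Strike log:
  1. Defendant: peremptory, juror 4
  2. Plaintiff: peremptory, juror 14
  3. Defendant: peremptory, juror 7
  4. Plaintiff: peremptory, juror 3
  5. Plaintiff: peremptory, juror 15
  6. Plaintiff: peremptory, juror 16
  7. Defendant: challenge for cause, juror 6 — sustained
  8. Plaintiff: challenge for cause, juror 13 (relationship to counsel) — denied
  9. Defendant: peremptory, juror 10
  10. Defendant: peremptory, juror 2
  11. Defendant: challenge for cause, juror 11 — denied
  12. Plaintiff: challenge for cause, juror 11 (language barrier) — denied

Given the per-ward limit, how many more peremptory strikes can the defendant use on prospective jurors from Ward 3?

Defendant peremptories so far: #4, #7, #10, #2 — 4 of 6 used, 2 left overall.
Against Ward 3: #10 — 1 used; per-ward cap 5 leaves 4.
Binding limit: min(2, 4) = 2.

2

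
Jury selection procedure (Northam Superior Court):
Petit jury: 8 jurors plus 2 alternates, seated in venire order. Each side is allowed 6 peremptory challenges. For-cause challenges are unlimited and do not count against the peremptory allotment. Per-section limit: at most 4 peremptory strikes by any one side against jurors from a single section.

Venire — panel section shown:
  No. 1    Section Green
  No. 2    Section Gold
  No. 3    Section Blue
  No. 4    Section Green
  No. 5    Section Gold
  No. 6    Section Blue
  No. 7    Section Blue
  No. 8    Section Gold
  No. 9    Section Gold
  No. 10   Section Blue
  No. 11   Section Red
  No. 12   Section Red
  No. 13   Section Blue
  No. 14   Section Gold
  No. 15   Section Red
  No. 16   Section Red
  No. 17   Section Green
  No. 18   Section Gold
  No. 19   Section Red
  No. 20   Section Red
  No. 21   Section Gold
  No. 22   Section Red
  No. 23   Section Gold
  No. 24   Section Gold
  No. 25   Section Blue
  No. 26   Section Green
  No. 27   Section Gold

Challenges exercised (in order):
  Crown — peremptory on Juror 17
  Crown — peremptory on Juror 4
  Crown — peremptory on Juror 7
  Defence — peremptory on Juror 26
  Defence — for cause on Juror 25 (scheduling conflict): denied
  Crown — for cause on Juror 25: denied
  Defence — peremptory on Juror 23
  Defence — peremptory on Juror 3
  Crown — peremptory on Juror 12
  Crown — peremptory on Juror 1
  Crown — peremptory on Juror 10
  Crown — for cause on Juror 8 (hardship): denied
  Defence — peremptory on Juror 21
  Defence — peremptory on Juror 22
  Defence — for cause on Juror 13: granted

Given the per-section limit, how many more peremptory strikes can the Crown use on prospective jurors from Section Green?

Crown peremptories so far: #17, #4, #7, #12, #1, #10 — 6 of 6 used, 0 left overall.
Against Section Green: #17, #4, #1 — 3 used; per-section cap 4 leaves 1.
Binding limit: min(0, 1) = 0.

0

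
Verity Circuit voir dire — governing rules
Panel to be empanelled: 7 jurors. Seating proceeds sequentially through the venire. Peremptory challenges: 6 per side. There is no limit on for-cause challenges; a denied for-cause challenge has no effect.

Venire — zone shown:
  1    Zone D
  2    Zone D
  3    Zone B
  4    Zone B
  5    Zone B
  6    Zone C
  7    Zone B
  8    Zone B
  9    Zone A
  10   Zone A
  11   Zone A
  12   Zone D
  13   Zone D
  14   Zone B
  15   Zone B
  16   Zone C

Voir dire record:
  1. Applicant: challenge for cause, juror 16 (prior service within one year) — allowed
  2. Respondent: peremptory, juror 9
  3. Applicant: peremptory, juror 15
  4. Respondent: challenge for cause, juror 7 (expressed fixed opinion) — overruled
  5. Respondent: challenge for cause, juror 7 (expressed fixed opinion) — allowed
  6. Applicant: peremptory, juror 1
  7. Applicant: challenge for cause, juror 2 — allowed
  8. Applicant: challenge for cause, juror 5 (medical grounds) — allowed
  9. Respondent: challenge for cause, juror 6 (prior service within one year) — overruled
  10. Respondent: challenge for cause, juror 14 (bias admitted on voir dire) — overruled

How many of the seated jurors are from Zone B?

3

Removed: #1, #2, #5, #7, #9, #15, #16.
Seated jurors 1–7: #3, #4, #6, #8, #10, #11, #12.
Of those, in Zone B: #3, #4, #8 → 3.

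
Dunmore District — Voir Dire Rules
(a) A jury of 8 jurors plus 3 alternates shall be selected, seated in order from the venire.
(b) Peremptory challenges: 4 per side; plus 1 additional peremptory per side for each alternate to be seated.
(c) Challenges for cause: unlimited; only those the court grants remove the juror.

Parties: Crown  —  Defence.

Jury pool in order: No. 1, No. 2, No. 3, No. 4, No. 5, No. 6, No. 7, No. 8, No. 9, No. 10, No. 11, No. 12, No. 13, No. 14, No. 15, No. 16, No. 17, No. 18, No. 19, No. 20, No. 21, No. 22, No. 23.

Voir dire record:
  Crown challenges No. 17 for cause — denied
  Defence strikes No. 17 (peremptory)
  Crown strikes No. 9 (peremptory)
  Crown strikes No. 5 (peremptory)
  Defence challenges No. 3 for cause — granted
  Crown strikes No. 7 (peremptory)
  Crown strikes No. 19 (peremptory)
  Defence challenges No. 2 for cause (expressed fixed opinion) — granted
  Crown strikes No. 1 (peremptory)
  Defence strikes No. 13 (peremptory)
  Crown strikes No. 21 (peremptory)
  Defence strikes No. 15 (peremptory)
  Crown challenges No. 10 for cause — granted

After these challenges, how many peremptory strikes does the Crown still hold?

1

Crown allotment: 4 base + 1 × 3 alternates = 7.
Crown peremptories used: #9, #5, #7, #19, #1, #21 — 6 (for-cause on #17, #10 don't count).
Remaining: 7 − 6 = 1.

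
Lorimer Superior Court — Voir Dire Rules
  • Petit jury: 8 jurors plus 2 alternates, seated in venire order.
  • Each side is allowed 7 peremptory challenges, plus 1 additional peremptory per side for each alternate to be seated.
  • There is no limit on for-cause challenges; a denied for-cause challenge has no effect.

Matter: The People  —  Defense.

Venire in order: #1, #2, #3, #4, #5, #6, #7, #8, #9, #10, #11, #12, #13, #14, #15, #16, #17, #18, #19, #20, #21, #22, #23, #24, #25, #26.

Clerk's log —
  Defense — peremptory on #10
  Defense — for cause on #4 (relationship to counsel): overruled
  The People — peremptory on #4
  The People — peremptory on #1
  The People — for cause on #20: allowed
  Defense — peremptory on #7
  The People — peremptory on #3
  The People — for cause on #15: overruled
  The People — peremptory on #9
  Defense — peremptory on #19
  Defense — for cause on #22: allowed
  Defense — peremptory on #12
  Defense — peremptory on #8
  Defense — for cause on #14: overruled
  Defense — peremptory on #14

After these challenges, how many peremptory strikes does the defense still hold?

Defense allotment: 7 base + 1 × 2 alternates = 9.
Defense peremptories used: #10, #7, #19, #12, #8, #14 — 6 (for-cause on #4, #22, #14 don't count).
Remaining: 9 − 6 = 3.

3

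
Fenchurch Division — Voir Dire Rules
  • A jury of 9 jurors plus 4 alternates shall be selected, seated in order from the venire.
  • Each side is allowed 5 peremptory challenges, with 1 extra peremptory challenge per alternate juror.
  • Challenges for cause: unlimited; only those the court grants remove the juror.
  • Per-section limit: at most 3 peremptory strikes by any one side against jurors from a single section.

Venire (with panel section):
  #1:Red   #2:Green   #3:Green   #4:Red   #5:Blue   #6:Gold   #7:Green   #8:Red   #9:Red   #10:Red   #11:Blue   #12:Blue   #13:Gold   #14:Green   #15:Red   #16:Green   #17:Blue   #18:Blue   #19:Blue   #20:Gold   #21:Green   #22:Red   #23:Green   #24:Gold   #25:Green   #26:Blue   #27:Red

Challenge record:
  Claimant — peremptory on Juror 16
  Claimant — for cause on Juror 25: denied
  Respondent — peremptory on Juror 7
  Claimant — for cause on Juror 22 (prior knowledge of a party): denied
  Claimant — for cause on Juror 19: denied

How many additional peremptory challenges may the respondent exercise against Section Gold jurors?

3

Respondent peremptories so far: #7 — 1 of 9 used, 8 left overall.
Against Section Gold: none yet — per-section cap 3 leaves 3.
Binding limit: min(8, 3) = 3.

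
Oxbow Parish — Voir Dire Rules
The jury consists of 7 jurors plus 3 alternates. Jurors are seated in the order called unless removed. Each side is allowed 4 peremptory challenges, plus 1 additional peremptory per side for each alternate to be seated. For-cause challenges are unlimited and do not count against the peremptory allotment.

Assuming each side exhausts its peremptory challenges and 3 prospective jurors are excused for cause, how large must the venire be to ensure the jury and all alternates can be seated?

Seats to fill: 7 + 3 alternates = 10.
Peremptories: 4 + 1×3 = 7 per side × 2 sides = 14.
For-cause removals: 3.
Minimum venire: 10 + 14 + 3 = 27.

27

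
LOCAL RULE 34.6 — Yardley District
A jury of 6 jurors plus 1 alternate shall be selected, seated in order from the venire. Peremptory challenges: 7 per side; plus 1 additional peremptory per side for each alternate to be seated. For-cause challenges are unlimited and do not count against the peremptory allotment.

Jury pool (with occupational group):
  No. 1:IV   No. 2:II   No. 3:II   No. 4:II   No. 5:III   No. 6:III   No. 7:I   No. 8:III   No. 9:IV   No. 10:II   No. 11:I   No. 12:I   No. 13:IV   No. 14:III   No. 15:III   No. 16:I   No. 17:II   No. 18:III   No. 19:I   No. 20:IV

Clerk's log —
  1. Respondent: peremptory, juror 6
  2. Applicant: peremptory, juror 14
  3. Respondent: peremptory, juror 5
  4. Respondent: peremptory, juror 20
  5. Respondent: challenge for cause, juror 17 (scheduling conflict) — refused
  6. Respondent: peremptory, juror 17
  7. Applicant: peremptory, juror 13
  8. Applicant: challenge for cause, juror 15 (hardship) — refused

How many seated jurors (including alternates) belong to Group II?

3

Removed: #5, #6, #13, #14, #17, #20.
Seated (7 incl. alternates): #1, #2, #3, #4, #7, #8, #9.
Of those, in Group II: #2, #3, #4 → 3.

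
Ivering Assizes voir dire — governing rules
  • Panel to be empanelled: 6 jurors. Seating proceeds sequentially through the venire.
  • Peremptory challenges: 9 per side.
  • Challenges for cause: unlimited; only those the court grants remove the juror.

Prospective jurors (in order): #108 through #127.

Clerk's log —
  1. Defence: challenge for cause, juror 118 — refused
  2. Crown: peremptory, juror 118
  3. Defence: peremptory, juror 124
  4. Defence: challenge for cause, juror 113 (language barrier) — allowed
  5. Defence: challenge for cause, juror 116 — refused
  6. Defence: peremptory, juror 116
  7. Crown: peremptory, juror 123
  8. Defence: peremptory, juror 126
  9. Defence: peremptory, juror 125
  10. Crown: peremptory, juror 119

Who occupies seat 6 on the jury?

114

Removed: #113, #116, #118, #119, #123, #124, #125, #126.
Filling seats in venire order through position 6: #108, #109, #110, #111, #112, #114.
So seat 6 is #114.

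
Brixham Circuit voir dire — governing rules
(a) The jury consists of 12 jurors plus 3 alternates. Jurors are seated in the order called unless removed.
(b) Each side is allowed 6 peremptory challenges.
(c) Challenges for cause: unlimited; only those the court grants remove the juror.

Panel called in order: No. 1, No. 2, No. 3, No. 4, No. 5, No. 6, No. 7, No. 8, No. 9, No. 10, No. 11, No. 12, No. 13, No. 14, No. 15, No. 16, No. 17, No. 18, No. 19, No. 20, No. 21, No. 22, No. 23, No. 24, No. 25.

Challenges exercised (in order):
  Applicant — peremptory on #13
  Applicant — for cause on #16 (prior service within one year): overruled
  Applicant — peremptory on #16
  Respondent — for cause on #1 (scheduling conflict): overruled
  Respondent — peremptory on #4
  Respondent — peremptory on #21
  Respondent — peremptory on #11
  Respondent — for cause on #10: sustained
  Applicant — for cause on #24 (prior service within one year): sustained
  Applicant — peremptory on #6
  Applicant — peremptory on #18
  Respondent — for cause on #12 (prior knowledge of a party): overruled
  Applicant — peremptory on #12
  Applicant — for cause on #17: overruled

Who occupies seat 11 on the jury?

19

Removed: #4, #6, #10, #11, #12, #13, #16, #18, #21, #24. (#1, #17 stay — for-cause denied.)
Seating in order: seats 1–12 → #1, #2, #3, #5, #7, #8, #9, #14, #15, #17, #19, #20; alternates → #22, #23, #25.
So seat 11 is #19.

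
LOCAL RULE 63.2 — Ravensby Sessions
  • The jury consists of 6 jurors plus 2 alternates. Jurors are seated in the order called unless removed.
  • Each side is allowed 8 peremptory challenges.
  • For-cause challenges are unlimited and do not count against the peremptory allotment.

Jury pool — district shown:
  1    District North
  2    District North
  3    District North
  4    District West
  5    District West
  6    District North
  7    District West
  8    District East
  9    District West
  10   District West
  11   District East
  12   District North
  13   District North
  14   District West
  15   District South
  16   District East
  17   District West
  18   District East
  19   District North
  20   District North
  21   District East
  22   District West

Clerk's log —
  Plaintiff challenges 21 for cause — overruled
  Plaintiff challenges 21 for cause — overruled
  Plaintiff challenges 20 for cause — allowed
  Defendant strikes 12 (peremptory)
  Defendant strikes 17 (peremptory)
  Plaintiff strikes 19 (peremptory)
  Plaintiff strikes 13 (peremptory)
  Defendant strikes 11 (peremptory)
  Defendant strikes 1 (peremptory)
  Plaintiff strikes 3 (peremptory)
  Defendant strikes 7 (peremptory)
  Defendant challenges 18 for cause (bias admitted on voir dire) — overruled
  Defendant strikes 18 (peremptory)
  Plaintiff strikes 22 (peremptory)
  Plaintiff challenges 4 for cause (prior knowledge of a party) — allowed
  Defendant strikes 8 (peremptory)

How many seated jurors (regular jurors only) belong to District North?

Removed: #1, #3, #4, #7, #8, #11, #12, #13, #17, #18, #19, #20, #22.
Seated jurors 1–6: #2, #5, #6, #9, #10, #14 (alternates #15, #16 not counted).
Of those, in District North: #2, #6 → 2.

2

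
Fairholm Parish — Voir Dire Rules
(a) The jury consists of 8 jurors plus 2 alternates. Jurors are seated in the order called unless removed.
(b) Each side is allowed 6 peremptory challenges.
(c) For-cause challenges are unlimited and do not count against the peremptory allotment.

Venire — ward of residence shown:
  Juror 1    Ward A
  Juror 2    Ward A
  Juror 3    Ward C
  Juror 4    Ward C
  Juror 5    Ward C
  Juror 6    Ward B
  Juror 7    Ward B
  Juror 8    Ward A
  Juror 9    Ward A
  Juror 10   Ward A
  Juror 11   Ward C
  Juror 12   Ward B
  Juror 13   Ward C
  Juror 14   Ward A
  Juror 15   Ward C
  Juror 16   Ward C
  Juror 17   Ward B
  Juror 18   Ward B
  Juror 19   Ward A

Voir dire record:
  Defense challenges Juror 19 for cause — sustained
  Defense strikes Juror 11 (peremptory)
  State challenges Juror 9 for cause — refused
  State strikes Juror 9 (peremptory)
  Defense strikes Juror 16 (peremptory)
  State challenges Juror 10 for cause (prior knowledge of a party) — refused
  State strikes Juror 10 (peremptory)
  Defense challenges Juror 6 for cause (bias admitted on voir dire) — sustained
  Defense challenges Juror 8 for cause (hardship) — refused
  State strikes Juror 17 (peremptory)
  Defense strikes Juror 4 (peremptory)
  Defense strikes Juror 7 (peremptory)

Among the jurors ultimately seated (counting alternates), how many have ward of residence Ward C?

4

Removed: #4, #6, #7, #9, #10, #11, #16, #17, #19.
Seated (10 incl. alternates): #1, #2, #3, #5, #8, #12, #13, #14, #15, #18.
Of those, in Ward C: #3, #5, #13, #15 → 4.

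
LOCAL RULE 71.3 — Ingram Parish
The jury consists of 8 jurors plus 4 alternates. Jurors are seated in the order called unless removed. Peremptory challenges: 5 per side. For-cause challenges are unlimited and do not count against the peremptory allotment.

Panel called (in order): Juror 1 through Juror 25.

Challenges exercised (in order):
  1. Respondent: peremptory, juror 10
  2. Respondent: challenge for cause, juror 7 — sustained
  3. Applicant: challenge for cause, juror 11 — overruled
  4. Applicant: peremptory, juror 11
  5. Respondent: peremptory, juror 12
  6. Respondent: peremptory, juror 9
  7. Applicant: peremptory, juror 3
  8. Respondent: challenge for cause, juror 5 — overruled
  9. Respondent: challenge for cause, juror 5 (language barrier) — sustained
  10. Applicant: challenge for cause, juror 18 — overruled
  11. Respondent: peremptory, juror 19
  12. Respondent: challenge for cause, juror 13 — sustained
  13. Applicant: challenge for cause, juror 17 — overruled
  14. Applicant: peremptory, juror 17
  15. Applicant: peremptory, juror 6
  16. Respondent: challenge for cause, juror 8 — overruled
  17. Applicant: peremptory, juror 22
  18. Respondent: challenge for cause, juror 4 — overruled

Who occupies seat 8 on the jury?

Removed: #3, #5, #6, #7, #9, #10, #11, #12, #13, #17, #19, #22. (#4, #8, #18 stay — for-cause denied.)
Seating in order: seats 1–8 → #1, #2, #4, #8, #14, #15, #16, #18; alternates → #20, #21, #23, #24.
So seat 8 is #18.

18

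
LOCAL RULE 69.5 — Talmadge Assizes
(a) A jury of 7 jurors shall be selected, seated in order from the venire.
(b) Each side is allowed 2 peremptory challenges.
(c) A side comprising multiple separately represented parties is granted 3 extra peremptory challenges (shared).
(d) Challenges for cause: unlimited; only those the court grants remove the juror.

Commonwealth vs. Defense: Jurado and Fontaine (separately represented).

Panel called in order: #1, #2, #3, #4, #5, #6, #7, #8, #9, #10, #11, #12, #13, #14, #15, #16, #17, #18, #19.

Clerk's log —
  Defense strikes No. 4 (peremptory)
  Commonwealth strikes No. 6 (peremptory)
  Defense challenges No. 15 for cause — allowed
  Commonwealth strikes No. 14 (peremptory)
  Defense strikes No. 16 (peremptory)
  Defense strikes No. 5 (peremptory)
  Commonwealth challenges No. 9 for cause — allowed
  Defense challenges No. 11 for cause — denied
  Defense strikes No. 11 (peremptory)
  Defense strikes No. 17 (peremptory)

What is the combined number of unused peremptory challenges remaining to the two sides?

0

Commonwealth allotment: 2. Defense allotment: 2 base + 3 multi-party = 5.
Commonwealth peremptories used: #6, #14 — 2 (the for-cause on #9 doesn't count).
Defense peremptories used: #4, #16, #5, #11, #17 — 5 (for-cause on #15, #11 don't count).
Remaining: (2 − 2) + (5 − 5) = 0.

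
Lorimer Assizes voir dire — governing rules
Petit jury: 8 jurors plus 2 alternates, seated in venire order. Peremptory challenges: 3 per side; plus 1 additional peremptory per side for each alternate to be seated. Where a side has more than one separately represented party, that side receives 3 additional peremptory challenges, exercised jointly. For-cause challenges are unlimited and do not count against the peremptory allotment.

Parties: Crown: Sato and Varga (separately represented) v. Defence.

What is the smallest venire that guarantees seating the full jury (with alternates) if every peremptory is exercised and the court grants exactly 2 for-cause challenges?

25

Seats to fill: 8 + 2 alternates = 10.
Peremptories — Crown: 3 + 1×2 + 3 = 8; Defence: 3 + 1×2 = 5; total 13.
For-cause removals: 2.
Minimum venire: 10 + 13 + 2 = 25.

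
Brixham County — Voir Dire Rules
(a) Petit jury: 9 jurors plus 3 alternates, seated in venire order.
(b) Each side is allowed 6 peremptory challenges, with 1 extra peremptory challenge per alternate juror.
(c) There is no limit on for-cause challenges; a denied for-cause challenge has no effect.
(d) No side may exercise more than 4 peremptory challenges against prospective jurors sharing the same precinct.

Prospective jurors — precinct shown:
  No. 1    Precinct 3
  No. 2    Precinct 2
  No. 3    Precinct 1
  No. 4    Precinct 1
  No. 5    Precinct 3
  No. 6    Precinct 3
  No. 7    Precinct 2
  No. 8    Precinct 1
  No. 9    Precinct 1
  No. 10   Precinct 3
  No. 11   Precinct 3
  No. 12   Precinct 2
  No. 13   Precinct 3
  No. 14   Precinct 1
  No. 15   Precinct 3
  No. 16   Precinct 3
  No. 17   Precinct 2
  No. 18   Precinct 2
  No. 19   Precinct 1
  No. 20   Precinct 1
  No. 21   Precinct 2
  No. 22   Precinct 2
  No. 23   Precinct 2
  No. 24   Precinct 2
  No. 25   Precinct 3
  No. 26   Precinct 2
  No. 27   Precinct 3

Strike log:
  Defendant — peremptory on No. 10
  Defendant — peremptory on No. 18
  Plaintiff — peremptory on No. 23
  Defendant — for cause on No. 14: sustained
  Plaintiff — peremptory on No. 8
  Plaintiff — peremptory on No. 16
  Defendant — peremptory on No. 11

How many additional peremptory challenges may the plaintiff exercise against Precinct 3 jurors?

Plaintiff peremptories so far: #23, #8, #16 — 3 of 9 used, 6 left overall.
Against Precinct 3: #16 — 1 used; per-precinct cap 4 leaves 3.
Binding limit: min(6, 3) = 3.

3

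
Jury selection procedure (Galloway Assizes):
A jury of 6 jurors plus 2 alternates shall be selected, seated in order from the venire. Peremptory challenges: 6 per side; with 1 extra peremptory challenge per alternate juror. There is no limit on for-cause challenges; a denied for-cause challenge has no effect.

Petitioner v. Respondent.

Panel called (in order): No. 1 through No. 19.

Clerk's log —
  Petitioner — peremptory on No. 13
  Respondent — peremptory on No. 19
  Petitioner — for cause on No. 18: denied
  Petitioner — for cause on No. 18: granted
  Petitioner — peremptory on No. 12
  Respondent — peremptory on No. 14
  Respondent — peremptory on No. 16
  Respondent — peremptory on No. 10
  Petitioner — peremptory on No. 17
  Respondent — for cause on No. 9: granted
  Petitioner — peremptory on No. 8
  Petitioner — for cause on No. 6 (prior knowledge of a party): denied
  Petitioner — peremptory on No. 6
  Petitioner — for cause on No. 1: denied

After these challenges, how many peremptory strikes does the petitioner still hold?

Petitioner allotment: 6 base + 1 × 2 alternates = 8.
Petitioner peremptories used: #13, #12, #17, #8, #6 — 5 (for-cause on #18, #18, #6, #1 don't count).
Remaining: 8 − 5 = 3.

3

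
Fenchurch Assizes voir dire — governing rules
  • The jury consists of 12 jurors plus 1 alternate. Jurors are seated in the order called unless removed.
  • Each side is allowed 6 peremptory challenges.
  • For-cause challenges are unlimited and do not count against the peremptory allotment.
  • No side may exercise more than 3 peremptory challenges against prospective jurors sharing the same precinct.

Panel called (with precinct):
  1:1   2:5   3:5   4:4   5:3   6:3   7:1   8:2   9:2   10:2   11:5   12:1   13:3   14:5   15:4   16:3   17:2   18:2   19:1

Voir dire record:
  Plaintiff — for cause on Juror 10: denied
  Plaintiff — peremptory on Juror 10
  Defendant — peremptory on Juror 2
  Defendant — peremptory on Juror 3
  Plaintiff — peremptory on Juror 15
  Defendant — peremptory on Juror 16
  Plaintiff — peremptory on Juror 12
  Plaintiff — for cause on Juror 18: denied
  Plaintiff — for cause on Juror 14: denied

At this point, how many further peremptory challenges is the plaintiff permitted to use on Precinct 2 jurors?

Plaintiff peremptories so far: #10, #15, #12 — 3 of 6 used, 3 left overall.
Against Precinct 2: #10 — 1 used; per-precinct cap 3 leaves 2.
Binding limit: min(3, 2) = 2.

2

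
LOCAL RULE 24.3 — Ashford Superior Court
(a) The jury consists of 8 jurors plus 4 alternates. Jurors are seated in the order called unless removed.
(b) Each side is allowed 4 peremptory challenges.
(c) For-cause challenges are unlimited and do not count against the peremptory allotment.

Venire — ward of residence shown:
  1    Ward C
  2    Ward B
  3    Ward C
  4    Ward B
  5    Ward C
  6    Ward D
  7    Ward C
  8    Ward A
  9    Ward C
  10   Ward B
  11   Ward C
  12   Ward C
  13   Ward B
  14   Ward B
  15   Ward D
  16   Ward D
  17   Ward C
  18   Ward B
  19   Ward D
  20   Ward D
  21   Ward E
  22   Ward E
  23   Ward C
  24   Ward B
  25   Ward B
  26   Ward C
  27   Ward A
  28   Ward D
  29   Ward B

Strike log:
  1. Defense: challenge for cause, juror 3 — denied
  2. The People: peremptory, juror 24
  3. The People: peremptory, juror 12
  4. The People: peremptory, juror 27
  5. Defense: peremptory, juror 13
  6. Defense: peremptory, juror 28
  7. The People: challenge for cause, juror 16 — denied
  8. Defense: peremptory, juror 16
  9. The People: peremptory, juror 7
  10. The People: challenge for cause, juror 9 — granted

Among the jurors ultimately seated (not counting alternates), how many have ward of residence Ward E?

0

Removed: #7, #9, #12, #13, #16, #24, #27, #28.
Seated jurors 1–8: #1, #2, #3, #4, #5, #6, #8, #10 (alternates #11, #14, #15, #17 not counted).
None of those are in Ward E → 0.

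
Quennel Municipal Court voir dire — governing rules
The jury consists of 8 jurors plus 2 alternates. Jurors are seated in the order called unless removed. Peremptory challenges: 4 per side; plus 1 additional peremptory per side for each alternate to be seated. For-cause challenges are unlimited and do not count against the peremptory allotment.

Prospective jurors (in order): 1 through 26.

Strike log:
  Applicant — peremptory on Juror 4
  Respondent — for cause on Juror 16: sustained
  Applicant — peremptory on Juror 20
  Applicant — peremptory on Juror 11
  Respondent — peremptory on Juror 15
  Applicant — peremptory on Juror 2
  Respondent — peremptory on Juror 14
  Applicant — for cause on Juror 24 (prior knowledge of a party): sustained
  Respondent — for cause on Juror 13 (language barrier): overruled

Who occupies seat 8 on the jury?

10

Removed: #2, #4, #11, #14, #15, #16, #20, #24. (#13 stays — for-cause denied.)
Seating in order: seats 1–8 → #1, #3, #5, #6, #7, #8, #9, #10; alternates → #12, #13.
So seat 8 is #10.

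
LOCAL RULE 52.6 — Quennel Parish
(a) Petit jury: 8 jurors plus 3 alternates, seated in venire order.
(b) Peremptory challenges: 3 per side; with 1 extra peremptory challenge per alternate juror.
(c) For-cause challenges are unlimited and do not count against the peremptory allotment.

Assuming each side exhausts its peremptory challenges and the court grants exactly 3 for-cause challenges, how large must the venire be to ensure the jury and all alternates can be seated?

26

Seats to fill: 8 + 3 alternates = 11.
Peremptories: 3 + 1×3 = 6 per side × 2 sides = 12.
For-cause removals: 3.
Minimum venire: 11 + 12 + 3 = 26.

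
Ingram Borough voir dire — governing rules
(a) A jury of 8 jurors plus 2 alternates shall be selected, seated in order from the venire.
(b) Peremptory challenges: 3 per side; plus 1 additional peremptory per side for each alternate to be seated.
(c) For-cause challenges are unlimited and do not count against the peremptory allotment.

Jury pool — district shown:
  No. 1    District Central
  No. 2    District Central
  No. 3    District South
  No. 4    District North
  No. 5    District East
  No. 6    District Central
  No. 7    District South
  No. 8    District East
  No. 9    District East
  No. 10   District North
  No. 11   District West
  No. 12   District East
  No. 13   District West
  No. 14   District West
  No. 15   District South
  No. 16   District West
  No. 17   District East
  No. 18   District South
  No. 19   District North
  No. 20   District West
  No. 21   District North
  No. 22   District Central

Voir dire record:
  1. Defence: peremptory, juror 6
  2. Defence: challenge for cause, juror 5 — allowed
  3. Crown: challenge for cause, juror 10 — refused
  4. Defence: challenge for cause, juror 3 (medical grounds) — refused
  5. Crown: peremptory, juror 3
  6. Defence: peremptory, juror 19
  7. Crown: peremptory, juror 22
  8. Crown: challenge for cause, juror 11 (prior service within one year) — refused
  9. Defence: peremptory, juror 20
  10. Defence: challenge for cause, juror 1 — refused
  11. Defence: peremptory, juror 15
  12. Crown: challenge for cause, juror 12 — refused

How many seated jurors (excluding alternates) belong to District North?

Removed: #3, #5, #6, #15, #19, #20, #22.
Seated jurors 1–8: #1, #2, #4, #7, #8, #9, #10, #11 (alternates #12, #13 not counted).
Of those, in District North: #4, #10 → 2.

2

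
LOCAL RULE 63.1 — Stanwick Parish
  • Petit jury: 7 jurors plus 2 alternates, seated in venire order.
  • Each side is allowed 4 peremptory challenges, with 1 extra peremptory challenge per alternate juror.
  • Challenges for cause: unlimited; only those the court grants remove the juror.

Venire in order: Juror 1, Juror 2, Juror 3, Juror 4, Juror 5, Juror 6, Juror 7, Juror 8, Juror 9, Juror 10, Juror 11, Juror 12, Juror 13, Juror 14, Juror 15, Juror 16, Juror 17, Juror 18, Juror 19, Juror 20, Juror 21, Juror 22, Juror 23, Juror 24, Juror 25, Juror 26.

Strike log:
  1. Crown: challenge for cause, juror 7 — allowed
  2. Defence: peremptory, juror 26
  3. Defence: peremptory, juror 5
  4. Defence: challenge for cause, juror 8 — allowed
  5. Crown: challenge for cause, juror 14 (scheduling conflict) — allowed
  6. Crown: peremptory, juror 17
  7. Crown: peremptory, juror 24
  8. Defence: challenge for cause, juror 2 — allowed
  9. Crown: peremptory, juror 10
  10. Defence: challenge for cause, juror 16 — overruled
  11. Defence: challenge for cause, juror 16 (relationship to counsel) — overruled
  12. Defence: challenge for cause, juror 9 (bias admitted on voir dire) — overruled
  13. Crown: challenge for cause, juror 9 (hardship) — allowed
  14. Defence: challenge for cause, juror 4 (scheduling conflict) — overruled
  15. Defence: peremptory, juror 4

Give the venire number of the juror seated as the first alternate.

16

Removed: #2, #4, #5, #7, #8, #9, #10, #14, #17, #24, #26. (#16 stays — for-cause denied.)
Seating in order: seats 1–7 → #1, #3, #6, #11, #12, #13, #15; alternates → #16, #18.
So alternate 1 is #16.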